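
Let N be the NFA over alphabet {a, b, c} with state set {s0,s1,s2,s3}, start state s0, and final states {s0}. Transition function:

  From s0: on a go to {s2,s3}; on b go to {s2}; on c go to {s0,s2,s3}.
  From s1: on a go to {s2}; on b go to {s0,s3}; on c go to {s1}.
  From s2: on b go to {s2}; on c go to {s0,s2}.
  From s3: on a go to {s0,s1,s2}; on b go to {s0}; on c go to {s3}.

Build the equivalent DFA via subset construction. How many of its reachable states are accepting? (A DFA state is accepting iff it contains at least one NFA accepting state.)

Start state of the DFA: {s0}.
{s0} --a--> {s2,s3}  [new]
{s0} --b--> {s2}  [new]
{s0} --c--> {s0,s2,s3}  [new]
{s2,s3} --a--> {s0,s1,s2}  [new]
{s2,s3} --b--> {s0,s2}  [new]
{s2,s3} --c--> {s0,s2,s3}  [seen]
{s2} --a--> ∅  [new]
{s2} --b--> {s2}  [seen]
{s2} --c--> {s0,s2}  [seen]
{s0,s2,s3} --a--> {s0,s1,s2,s3}  [new]
{s0,s2,s3} --b--> {s0,s2}  [seen]
{s0,s2,s3} --c--> {s0,s2,s3}  [seen]
{s0,s1,s2} --a--> {s2,s3}  [seen]
{s0,s1,s2} --b--> {s0,s2,s3}  [seen]
{s0,s1,s2} --c--> {s0,s1,s2,s3}  [seen]
{s0,s2} --a--> {s2,s3}  [seen]
{s0,s2} --b--> {s2}  [seen]
{s0,s2} --c--> {s0,s2,s3}  [seen]
∅ --a--> ∅  [seen]
∅ --b--> ∅  [seen]
∅ --c--> ∅  [seen]
{s0,s1,s2,s3} --a--> {s0,s1,s2,s3}  [seen]
{s0,s1,s2,s3} --b--> {s0,s2,s3}  [seen]
{s0,s1,s2,s3} --c--> {s0,s1,s2,s3}  [seen]
Reachable DFA states: {s0}, {s2,s3}, {s2}, {s0,s2,s3}, {s0,s1,s2}, {s0,s2}, ∅, {s0,s1,s2,s3}.
Accepting DFA states (contain an NFA accepting state): {s0}, {s0,s2,s3}, {s0,s1,s2}, {s0,s2}, {s0,s1,s2,s3}.

5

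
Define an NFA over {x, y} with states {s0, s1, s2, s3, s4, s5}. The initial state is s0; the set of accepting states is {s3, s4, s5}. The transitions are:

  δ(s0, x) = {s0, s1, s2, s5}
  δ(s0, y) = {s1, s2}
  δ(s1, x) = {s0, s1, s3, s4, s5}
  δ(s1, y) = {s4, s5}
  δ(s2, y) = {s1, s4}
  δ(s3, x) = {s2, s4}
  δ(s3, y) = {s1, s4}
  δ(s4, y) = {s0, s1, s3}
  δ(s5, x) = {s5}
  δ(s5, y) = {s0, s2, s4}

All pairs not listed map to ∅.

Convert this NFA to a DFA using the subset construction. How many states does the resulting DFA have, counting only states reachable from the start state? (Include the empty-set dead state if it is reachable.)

Start state of the DFA: {s0}.
{s0} --x--> {s0, s1, s2, s5}  [new]
{s0} --y--> {s1, s2}  [new]
{s0, s1, s2, s5} --x--> {s0, s1, s2, s3, s4, s5}  [new]
{s0, s1, s2, s5} --y--> {s0, s1, s2, s4, s5}  [new]
{s1, s2} --x--> {s0, s1, s3, s4, s5}  [new]
{s1, s2} --y--> {s1, s4, s5}  [new]
{s0, s1, s2, s3, s4, s5} --x--> {s0, s1, s2, s3, s4, s5}  [seen]
{s0, s1, s2, s3, s4, s5} --y--> {s0, s1, s2, s3, s4, s5}  [seen]
{s0, s1, s2, s4, s5} --x--> {s0, s1, s2, s3, s4, s5}  [seen]
{s0, s1, s2, s4, s5} --y--> {s0, s1, s2, s3, s4, s5}  [seen]
{s0, s1, s3, s4, s5} --x--> {s0, s1, s2, s3, s4, s5}  [seen]
{s0, s1, s3, s4, s5} --y--> {s0, s1, s2, s3, s4, s5}  [seen]
{s1, s4, s5} --x--> {s0, s1, s3, s4, s5}  [seen]
{s1, s4, s5} --y--> {s0, s1, s2, s3, s4, s5}  [seen]
Reachable DFA states: {s0}, {s0, s1, s2, s5}, {s1, s2}, {s0, s1, s2, s3, s4, s5}, {s0, s1, s2, s4, s5}, {s0, s1, s3, s4, s5}, {s1, s4, s5}.

7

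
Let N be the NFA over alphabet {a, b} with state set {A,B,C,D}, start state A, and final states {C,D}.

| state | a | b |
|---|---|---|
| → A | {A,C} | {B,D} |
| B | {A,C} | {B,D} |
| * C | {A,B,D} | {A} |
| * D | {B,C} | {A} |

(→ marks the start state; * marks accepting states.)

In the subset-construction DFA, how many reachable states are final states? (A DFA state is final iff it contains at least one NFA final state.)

Start state of the DFA: {A}.
{A} --a--> {A,C}  [new]
{A} --b--> {B,D}  [new]
{A,C} --a--> {A,B,C,D}  [new]
{A,C} --b--> {A,B,D}  [new]
{B,D} --a--> {A,B,C}  [new]
{B,D} --b--> {A,B,D}  [seen]
{A,B,C,D} --a--> {A,B,C,D}  [seen]
{A,B,C,D} --b--> {A,B,D}  [seen]
{A,B,D} --a--> {A,B,C}  [seen]
{A,B,D} --b--> {A,B,D}  [seen]
{A,B,C} --a--> {A,B,C,D}  [seen]
{A,B,C} --b--> {A,B,D}  [seen]
Reachable DFA states: {A}, {A,C}, {B,D}, {A,B,C,D}, {A,B,D}, {A,B,C}.
Accepting DFA states (contain an NFA accepting state): {A,C}, {B,D}, {A,B,C,D}, {A,B,D}, {A,B,C}.

5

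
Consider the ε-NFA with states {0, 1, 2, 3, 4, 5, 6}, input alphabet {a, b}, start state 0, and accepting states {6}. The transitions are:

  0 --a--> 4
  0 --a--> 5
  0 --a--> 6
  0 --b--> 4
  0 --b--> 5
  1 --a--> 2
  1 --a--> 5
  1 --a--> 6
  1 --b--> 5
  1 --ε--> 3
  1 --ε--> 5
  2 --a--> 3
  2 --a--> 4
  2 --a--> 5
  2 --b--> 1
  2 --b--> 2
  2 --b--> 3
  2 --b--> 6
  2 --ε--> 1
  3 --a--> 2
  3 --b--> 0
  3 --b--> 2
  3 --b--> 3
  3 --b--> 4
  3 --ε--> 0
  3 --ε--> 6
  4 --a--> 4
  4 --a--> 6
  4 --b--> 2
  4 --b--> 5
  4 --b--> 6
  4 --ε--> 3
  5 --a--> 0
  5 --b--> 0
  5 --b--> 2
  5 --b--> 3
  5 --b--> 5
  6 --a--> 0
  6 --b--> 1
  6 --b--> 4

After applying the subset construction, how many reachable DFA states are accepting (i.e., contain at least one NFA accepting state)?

2

Start state of the DFA: {0} (ε-closure of the NFA start).
{0} --a--> {0, 3, 4, 5, 6}  [new]
{0} --b--> {0, 3, 4, 5, 6}  [seen]
{0, 3, 4, 5, 6} --a--> {0, 1, 2, 3, 4, 5, 6}  [new]
{0, 3, 4, 5, 6} --b--> {0, 1, 2, 3, 4, 5, 6}  [seen]
{0, 1, 2, 3, 4, 5, 6} --a--> {0, 1, 2, 3, 4, 5, 6}  [seen]
{0, 1, 2, 3, 4, 5, 6} --b--> {0, 1, 2, 3, 4, 5, 6}  [seen]
Reachable DFA states: {0}, {0, 3, 4, 5, 6}, {0, 1, 2, 3, 4, 5, 6}.
Accepting DFA states (contain an NFA accepting state): {0, 3, 4, 5, 6}, {0, 1, 2, 3, 4, 5, 6}.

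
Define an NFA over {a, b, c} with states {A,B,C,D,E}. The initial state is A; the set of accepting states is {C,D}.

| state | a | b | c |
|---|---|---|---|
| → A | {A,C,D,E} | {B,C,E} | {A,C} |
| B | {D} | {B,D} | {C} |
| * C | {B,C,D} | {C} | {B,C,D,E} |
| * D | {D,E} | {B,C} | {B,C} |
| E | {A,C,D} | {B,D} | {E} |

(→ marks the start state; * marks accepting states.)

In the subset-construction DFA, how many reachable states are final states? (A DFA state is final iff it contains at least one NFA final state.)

7

Start state of the DFA: {A}.
{A} --a--> {A,C,D,E}  [new]
{A} --b--> {B,C,E}  [new]
{A} --c--> {A,C}  [new]
{A,C,D,E} --a--> {A,B,C,D,E}  [new]
{A,C,D,E} --b--> {B,C,D,E}  [new]
{A,C,D,E} --c--> {A,B,C,D,E}  [seen]
{B,C,E} --a--> {A,B,C,D}  [new]
{B,C,E} --b--> {B,C,D}  [new]
{B,C,E} --c--> {B,C,D,E}  [seen]
{A,C} --a--> {A,B,C,D,E}  [seen]
{A,C} --b--> {B,C,E}  [seen]
{A,C} --c--> {A,B,C,D,E}  [seen]
{A,B,C,D,E} --a--> {A,B,C,D,E}  [seen]
{A,B,C,D,E} --b--> {B,C,D,E}  [seen]
{A,B,C,D,E} --c--> {A,B,C,D,E}  [seen]
{B,C,D,E} --a--> {A,B,C,D,E}  [seen]
{B,C,D,E} --b--> {B,C,D}  [seen]
{B,C,D,E} --c--> {B,C,D,E}  [seen]
{A,B,C,D} --a--> {A,B,C,D,E}  [seen]
{A,B,C,D} --b--> {B,C,D,E}  [seen]
{A,B,C,D} --c--> {A,B,C,D,E}  [seen]
{B,C,D} --a--> {B,C,D,E}  [seen]
{B,C,D} --b--> {B,C,D}  [seen]
{B,C,D} --c--> {B,C,D,E}  [seen]
Reachable DFA states: {A}, {A,C,D,E}, {B,C,E}, {A,C}, {A,B,C,D,E}, {B,C,D,E}, {A,B,C,D}, {B,C,D}.
Accepting DFA states (contain an NFA accepting state): {A,C,D,E}, {B,C,E}, {A,C}, {A,B,C,D,E}, {B,C,D,E}, {A,B,C,D}, {B,C,D}.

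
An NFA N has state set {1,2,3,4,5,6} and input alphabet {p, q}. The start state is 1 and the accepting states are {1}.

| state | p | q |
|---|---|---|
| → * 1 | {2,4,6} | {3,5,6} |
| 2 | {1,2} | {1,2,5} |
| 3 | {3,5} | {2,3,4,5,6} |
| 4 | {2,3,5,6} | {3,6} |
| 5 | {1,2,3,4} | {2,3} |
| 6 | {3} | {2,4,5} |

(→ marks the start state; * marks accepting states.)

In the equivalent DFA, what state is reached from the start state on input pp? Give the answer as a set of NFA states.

{1,2,3,5,6}

Start: {1}.
δ(1,p) = {2,4,6}.
Union: {2,4,6}.
After p: {2,4,6}.
δ(2,p) = {1,2}; δ(4,p) = {2,3,5,6}; δ(6,p) = {3}.
Union: {1,2,3,5,6}.
After p: {1,2,3,5,6}.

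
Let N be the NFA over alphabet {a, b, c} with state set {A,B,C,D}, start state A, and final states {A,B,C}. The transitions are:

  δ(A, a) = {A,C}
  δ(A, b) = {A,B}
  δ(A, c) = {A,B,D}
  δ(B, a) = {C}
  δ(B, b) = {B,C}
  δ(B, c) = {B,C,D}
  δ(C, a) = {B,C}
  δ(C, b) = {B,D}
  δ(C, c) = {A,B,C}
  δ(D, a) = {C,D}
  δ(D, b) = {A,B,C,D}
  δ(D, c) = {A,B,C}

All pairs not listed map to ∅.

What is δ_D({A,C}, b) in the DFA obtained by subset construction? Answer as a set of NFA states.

δ(A,b) = {A,B}; δ(C,b) = {B,D}.
Union: {A,B,D}.

{A,B,D}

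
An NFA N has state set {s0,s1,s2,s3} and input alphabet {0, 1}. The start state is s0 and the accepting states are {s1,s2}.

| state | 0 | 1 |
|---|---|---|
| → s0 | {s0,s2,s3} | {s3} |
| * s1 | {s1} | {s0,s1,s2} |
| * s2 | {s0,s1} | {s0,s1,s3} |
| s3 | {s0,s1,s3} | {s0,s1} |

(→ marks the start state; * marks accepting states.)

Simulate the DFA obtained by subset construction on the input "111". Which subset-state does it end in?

{s0,s1,s2,s3}

Start: {s0}.
δ(s0,1) = {s3}.
Union: {s3}.
After 1: {s3}.
δ(s3,1) = {s0,s1}.
Union: {s0,s1}.
After 1: {s0,s1}.
δ(s0,1) = {s3}; δ(s1,1) = {s0,s1,s2}.
Union: {s0,s1,s2,s3}.
After 1: {s0,s1,s2,s3}.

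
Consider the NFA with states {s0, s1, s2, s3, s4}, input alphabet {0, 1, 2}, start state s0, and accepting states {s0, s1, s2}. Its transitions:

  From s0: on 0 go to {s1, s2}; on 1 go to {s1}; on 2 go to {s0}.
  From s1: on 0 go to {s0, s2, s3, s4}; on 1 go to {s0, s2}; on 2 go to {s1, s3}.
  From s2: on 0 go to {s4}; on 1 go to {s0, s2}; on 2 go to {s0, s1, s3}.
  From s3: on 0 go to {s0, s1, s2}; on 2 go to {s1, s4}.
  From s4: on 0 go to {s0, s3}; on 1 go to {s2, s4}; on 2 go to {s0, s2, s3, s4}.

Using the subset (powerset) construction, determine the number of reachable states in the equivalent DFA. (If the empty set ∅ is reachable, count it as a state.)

Start state of the DFA: {s0}.
{s0} --0--> {s1, s2}  [new]
{s0} --1--> {s1}  [new]
{s0} --2--> {s0}  [seen]
{s1, s2} --0--> {s0, s2, s3, s4}  [new]
{s1, s2} --1--> {s0, s2}  [new]
{s1, s2} --2--> {s0, s1, s3}  [new]
{s1} --0--> {s0, s2, s3, s4}  [seen]
{s1} --1--> {s0, s2}  [seen]
{s1} --2--> {s1, s3}  [new]
{s0, s2, s3, s4} --0--> {s0, s1, s2, s3, s4}  [new]
{s0, s2, s3, s4} --1--> {s0, s1, s2, s4}  [new]
{s0, s2, s3, s4} --2--> {s0, s1, s2, s3, s4}  [seen]
{s0, s2} --0--> {s1, s2, s4}  [new]
{s0, s2} --1--> {s0, s1, s2}  [new]
{s0, s2} --2--> {s0, s1, s3}  [seen]
{s0, s1, s3} --0--> {s0, s1, s2, s3, s4}  [seen]
{s0, s1, s3} --1--> {s0, s1, s2}  [seen]
{s0, s1, s3} --2--> {s0, s1, s3, s4}  [new]
{s1, s3} --0--> {s0, s1, s2, s3, s4}  [seen]
{s1, s3} --1--> {s0, s2}  [seen]
{s1, s3} --2--> {s1, s3, s4}  [new]
{s0, s1, s2, s3, s4} --0--> {s0, s1, s2, s3, s4}  [seen]
{s0, s1, s2, s3, s4} --1--> {s0, s1, s2, s4}  [seen]
{s0, s1, s2, s3, s4} --2--> {s0, s1, s2, s3, s4}  [seen]
{s0, s1, s2, s4} --0--> {s0, s1, s2, s3, s4}  [seen]
{s0, s1, s2, s4} --1--> {s0, s1, s2, s4}  [seen]
{s0, s1, s2, s4} --2--> {s0, s1, s2, s3, s4}  [seen]
{s1, s2, s4} --0--> {s0, s2, s3, s4}  [seen]
{s1, s2, s4} --1--> {s0, s2, s4}  [new]
{s1, s2, s4} --2--> {s0, s1, s2, s3, s4}  [seen]
{s0, s1, s2} --0--> {s0, s1, s2, s3, s4}  [seen]
{s0, s1, s2} --1--> {s0, s1, s2}  [seen]
{s0, s1, s2} --2--> {s0, s1, s3}  [seen]
{s0, s1, s3, s4} --0--> {s0, s1, s2, s3, s4}  [seen]
{s0, s1, s3, s4} --1--> {s0, s1, s2, s4}  [seen]
{s0, s1, s3, s4} --2--> {s0, s1, s2, s3, s4}  [seen]
{s1, s3, s4} --0--> {s0, s1, s2, s3, s4}  [seen]
{s1, s3, s4} --1--> {s0, s2, s4}  [seen]
{s1, s3, s4} --2--> {s0, s1, s2, s3, s4}  [seen]
{s0, s2, s4} --0--> {s0, s1, s2, s3, s4}  [seen]
{s0, s2, s4} --1--> {s0, s1, s2, s4}  [seen]
{s0, s2, s4} --2--> {s0, s1, s2, s3, s4}  [seen]
Reachable DFA states: {s0}, {s1, s2}, {s1}, {s0, s2, s3, s4}, {s0, s2}, {s0, s1, s3}, {s1, s3}, {s0, s1, s2, s3, s4}, {s0, s1, s2, s4}, {s1, s2, s4}, {s0, s1, s2}, {s0, s1, s3, s4}, {s1, s3, s4}, {s0, s2, s4}.

14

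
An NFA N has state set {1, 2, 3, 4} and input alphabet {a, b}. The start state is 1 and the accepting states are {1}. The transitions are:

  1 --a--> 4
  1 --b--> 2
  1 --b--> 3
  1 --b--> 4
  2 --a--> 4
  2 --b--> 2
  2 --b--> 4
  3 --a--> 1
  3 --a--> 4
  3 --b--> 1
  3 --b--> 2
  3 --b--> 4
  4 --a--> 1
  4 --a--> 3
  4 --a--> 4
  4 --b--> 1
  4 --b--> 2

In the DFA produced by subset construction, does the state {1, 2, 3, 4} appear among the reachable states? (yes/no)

Start state of the DFA: {1}.
{1} --a--> {4}  [new]
{1} --b--> {2, 3, 4}  [new]
{4} --a--> {1, 3, 4}  [new]
{4} --b--> {1, 2}  [new]
{2, 3, 4} --a--> {1, 3, 4}  [seen]
{2, 3, 4} --b--> {1, 2, 4}  [new]
{1, 3, 4} --a--> {1, 3, 4}  [seen]
{1, 3, 4} --b--> {1, 2, 3, 4}  [new]
{1, 2} --a--> {4}  [seen]
{1, 2} --b--> {2, 3, 4}  [seen]
{1, 2, 4} --a--> {1, 3, 4}  [seen]
{1, 2, 4} --b--> {1, 2, 3, 4}  [seen]
{1, 2, 3, 4} --a--> {1, 3, 4}  [seen]
{1, 2, 3, 4} --b--> {1, 2, 3, 4}  [seen]
Reachable DFA states: {1}, {4}, {2, 3, 4}, {1, 3, 4}, {1, 2}, {1, 2, 4}, {1, 2, 3, 4}.
{1, 2, 3, 4} is among them.

yes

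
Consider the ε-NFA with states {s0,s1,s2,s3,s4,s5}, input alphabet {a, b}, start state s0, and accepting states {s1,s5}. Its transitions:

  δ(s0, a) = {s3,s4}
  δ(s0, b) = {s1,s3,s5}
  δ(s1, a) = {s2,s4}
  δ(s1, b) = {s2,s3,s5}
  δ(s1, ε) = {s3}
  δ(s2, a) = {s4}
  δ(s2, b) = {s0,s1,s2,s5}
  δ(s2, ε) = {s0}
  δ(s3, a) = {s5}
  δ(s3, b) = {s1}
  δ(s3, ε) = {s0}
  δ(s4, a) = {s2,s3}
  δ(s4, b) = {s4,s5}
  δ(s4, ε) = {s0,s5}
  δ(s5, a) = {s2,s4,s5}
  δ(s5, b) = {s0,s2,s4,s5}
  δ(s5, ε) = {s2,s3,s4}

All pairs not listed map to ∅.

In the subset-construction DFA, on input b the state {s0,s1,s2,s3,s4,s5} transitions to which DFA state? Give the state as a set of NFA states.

δ(s0,b) = {s1,s3,s5}; δ(s1,b) = {s2,s3,s5}; δ(s2,b) = {s0,s1,s2,s5}; δ(s3,b) = {s1}; δ(s4,b) = {s4,s5}; δ(s5,b) = {s0,s2,s4,s5}.
Union: {s0,s1,s2,s3,s4,s5}.

{s0,s1,s2,s3,s4,s5}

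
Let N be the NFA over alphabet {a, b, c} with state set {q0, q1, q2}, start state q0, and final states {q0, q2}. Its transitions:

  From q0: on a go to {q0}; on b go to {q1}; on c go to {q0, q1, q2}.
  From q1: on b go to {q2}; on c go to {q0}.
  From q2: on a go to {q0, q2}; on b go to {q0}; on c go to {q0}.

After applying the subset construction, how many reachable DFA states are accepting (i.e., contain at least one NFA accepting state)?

Start state of the DFA: {q0}.
{q0} --a--> {q0}  [seen]
{q0} --b--> {q1}  [new]
{q0} --c--> {q0, q1, q2}  [new]
{q1} --a--> ∅  [new]
{q1} --b--> {q2}  [new]
{q1} --c--> {q0}  [seen]
{q0, q1, q2} --a--> {q0, q2}  [new]
{q0, q1, q2} --b--> {q0, q1, q2}  [seen]
{q0, q1, q2} --c--> {q0, q1, q2}  [seen]
∅ --a--> ∅  [seen]
∅ --b--> ∅  [seen]
∅ --c--> ∅  [seen]
{q2} --a--> {q0, q2}  [seen]
{q2} --b--> {q0}  [seen]
{q2} --c--> {q0}  [seen]
{q0, q2} --a--> {q0, q2}  [seen]
{q0, q2} --b--> {q0, q1}  [new]
{q0, q2} --c--> {q0, q1, q2}  [seen]
{q0, q1} --a--> {q0}  [seen]
{q0, q1} --b--> {q1, q2}  [new]
{q0, q1} --c--> {q0, q1, q2}  [seen]
{q1, q2} --a--> {q0, q2}  [seen]
{q1, q2} --b--> {q0, q2}  [seen]
{q1, q2} --c--> {q0}  [seen]
Reachable DFA states: {q0}, {q1}, {q0, q1, q2}, ∅, {q2}, {q0, q2}, {q0, q1}, {q1, q2}.
Accepting DFA states (contain an NFA accepting state): {q0}, {q0, q1, q2}, {q2}, {q0, q2}, {q0, q1}, {q1, q2}.

6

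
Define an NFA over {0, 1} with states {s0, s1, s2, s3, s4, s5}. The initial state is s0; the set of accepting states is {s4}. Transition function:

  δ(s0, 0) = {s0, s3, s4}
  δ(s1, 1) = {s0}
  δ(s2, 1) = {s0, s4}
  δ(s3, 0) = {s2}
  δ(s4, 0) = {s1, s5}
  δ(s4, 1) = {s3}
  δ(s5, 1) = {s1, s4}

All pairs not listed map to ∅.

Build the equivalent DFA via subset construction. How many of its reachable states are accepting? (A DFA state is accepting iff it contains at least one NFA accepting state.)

Start state of the DFA: {s0}.
{s0} --0--> {s0, s3, s4}  [new]
{s0} --1--> ∅  [new]
{s0, s3, s4} --0--> {s0, s1, s2, s3, s4, s5}  [new]
{s0, s3, s4} --1--> {s3}  [new]
∅ --0--> ∅  [seen]
∅ --1--> ∅  [seen]
{s0, s1, s2, s3, s4, s5} --0--> {s0, s1, s2, s3, s4, s5}  [seen]
{s0, s1, s2, s3, s4, s5} --1--> {s0, s1, s3, s4}  [new]
{s3} --0--> {s2}  [new]
{s3} --1--> ∅  [seen]
{s0, s1, s3, s4} --0--> {s0, s1, s2, s3, s4, s5}  [seen]
{s0, s1, s3, s4} --1--> {s0, s3}  [new]
{s2} --0--> ∅  [seen]
{s2} --1--> {s0, s4}  [new]
{s0, s3} --0--> {s0, s2, s3, s4}  [new]
{s0, s3} --1--> ∅  [seen]
{s0, s4} --0--> {s0, s1, s3, s4, s5}  [new]
{s0, s4} --1--> {s3}  [seen]
{s0, s2, s3, s4} --0--> {s0, s1, s2, s3, s4, s5}  [seen]
{s0, s2, s3, s4} --1--> {s0, s3, s4}  [seen]
{s0, s1, s3, s4, s5} --0--> {s0, s1, s2, s3, s4, s5}  [seen]
{s0, s1, s3, s4, s5} --1--> {s0, s1, s3, s4}  [seen]
Reachable DFA states: {s0}, {s0, s3, s4}, ∅, {s0, s1, s2, s3, s4, s5}, {s3}, {s0, s1, s3, s4}, {s2}, {s0, s3}, {s0, s4}, {s0, s2, s3, s4}, {s0, s1, s3, s4, s5}.
Accepting DFA states (contain an NFA accepting state): {s0, s3, s4}, {s0, s1, s2, s3, s4, s5}, {s0, s1, s3, s4}, {s0, s4}, {s0, s2, s3, s4}, {s0, s1, s3, s4, s5}.

6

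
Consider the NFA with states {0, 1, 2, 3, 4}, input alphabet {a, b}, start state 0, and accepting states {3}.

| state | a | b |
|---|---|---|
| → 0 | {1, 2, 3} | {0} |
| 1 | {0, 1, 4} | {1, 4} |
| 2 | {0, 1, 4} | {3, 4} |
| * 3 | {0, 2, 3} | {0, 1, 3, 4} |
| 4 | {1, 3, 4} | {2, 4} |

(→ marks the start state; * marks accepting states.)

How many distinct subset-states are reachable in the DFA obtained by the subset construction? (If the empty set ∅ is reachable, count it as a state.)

Start state of the DFA: {0}.
{0} --a--> {1, 2, 3}  [new]
{0} --b--> {0}  [seen]
{1, 2, 3} --a--> {0, 1, 2, 3, 4}  [new]
{1, 2, 3} --b--> {0, 1, 3, 4}  [new]
{0, 1, 2, 3, 4} --a--> {0, 1, 2, 3, 4}  [seen]
{0, 1, 2, 3, 4} --b--> {0, 1, 2, 3, 4}  [seen]
{0, 1, 3, 4} --a--> {0, 1, 2, 3, 4}  [seen]
{0, 1, 3, 4} --b--> {0, 1, 2, 3, 4}  [seen]
Reachable DFA states: {0}, {1, 2, 3}, {0, 1, 2, 3, 4}, {0, 1, 3, 4}.

4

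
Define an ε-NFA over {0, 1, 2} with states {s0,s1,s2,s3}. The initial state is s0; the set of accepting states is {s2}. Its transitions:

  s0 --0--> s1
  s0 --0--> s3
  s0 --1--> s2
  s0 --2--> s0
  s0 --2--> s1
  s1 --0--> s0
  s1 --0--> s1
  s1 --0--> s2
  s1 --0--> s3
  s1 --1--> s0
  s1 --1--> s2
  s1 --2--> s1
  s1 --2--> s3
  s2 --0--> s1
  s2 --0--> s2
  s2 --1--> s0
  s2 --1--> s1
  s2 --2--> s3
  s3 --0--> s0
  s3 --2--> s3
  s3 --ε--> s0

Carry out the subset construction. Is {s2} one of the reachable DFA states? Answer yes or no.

Start state of the DFA: {s0} (ε-closure of the NFA start).
{s0} --0--> {s0,s1,s3}  [new]
{s0} --1--> {s2}  [new]
{s0} --2--> {s0,s1}  [new]
{s0,s1,s3} --0--> {s0,s1,s2,s3}  [new]
{s0,s1,s3} --1--> {s0,s2}  [new]
{s0,s1,s3} --2--> {s0,s1,s3}  [seen]
{s2} --0--> {s1,s2}  [new]
{s2} --1--> {s0,s1}  [seen]
{s2} --2--> {s0,s3}  [new]
{s0,s1} --0--> {s0,s1,s2,s3}  [seen]
{s0,s1} --1--> {s0,s2}  [seen]
{s0,s1} --2--> {s0,s1,s3}  [seen]
{s0,s1,s2,s3} --0--> {s0,s1,s2,s3}  [seen]
{s0,s1,s2,s3} --1--> {s0,s1,s2}  [new]
{s0,s1,s2,s3} --2--> {s0,s1,s3}  [seen]
{s0,s2} --0--> {s0,s1,s2,s3}  [seen]
{s0,s2} --1--> {s0,s1,s2}  [seen]
{s0,s2} --2--> {s0,s1,s3}  [seen]
{s1,s2} --0--> {s0,s1,s2,s3}  [seen]
{s1,s2} --1--> {s0,s1,s2}  [seen]
{s1,s2} --2--> {s0,s1,s3}  [seen]
{s0,s3} --0--> {s0,s1,s3}  [seen]
{s0,s3} --1--> {s2}  [seen]
{s0,s3} --2--> {s0,s1,s3}  [seen]
{s0,s1,s2} --0--> {s0,s1,s2,s3}  [seen]
{s0,s1,s2} --1--> {s0,s1,s2}  [seen]
{s0,s1,s2} --2--> {s0,s1,s3}  [seen]
Reachable DFA states: {s0}, {s0,s1,s3}, {s2}, {s0,s1}, {s0,s1,s2,s3}, {s0,s2}, {s1,s2}, {s0,s3}, {s0,s1,s2}.
{s2} is among them.

yes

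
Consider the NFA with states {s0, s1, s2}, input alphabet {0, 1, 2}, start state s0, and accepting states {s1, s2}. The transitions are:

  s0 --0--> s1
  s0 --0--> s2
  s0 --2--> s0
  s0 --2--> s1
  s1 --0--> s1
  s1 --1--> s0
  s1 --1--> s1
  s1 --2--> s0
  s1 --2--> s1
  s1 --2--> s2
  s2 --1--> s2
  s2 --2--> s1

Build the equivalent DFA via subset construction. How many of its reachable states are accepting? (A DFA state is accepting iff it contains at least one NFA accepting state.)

Start state of the DFA: {s0}.
{s0} --0--> {s1, s2}  [new]
{s0} --1--> ∅  [new]
{s0} --2--> {s0, s1}  [new]
{s1, s2} --0--> {s1}  [new]
{s1, s2} --1--> {s0, s1, s2}  [new]
{s1, s2} --2--> {s0, s1, s2}  [seen]
∅ --0--> ∅  [seen]
∅ --1--> ∅  [seen]
∅ --2--> ∅  [seen]
{s0, s1} --0--> {s1, s2}  [seen]
{s0, s1} --1--> {s0, s1}  [seen]
{s0, s1} --2--> {s0, s1, s2}  [seen]
{s1} --0--> {s1}  [seen]
{s1} --1--> {s0, s1}  [seen]
{s1} --2--> {s0, s1, s2}  [seen]
{s0, s1, s2} --0--> {s1, s2}  [seen]
{s0, s1, s2} --1--> {s0, s1, s2}  [seen]
{s0, s1, s2} --2--> {s0, s1, s2}  [seen]
Reachable DFA states: {s0}, {s1, s2}, ∅, {s0, s1}, {s1}, {s0, s1, s2}.
Accepting DFA states (contain an NFA accepting state): {s1, s2}, {s0, s1}, {s1}, {s0, s1, s2}.

4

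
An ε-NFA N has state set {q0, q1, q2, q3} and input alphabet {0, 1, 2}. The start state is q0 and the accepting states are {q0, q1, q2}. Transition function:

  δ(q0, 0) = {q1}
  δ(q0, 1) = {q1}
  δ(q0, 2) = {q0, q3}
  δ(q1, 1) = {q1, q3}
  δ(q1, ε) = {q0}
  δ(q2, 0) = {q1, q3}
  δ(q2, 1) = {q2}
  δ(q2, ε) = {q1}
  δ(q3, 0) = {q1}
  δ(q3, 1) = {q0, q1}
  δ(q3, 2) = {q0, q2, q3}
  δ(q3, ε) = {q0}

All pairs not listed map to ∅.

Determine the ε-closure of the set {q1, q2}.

{q0, q1, q2}

Begin with {q1, q2}.
q1 →ε {q0}; add q0.
ε-closure = {q0, q1, q2}.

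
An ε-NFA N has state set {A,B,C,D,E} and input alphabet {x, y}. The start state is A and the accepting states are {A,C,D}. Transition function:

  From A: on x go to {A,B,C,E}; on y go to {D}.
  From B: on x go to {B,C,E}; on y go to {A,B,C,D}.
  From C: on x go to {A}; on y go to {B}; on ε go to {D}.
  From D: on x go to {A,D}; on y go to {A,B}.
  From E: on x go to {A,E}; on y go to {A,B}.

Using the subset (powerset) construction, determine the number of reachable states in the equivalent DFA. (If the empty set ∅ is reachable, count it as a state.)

7

Start state of the DFA: {A} (ε-closure of the NFA start).
{A} --x--> {A,B,C,D,E}  [new]
{A} --y--> {D}  [new]
{A,B,C,D,E} --x--> {A,B,C,D,E}  [seen]
{A,B,C,D,E} --y--> {A,B,C,D}  [new]
{D} --x--> {A,D}  [new]
{D} --y--> {A,B}  [new]
{A,B,C,D} --x--> {A,B,C,D,E}  [seen]
{A,B,C,D} --y--> {A,B,C,D}  [seen]
{A,D} --x--> {A,B,C,D,E}  [seen]
{A,D} --y--> {A,B,D}  [new]
{A,B} --x--> {A,B,C,D,E}  [seen]
{A,B} --y--> {A,B,C,D}  [seen]
{A,B,D} --x--> {A,B,C,D,E}  [seen]
{A,B,D} --y--> {A,B,C,D}  [seen]
Reachable DFA states: {A}, {A,B,C,D,E}, {D}, {A,B,C,D}, {A,D}, {A,B}, {A,B,D}.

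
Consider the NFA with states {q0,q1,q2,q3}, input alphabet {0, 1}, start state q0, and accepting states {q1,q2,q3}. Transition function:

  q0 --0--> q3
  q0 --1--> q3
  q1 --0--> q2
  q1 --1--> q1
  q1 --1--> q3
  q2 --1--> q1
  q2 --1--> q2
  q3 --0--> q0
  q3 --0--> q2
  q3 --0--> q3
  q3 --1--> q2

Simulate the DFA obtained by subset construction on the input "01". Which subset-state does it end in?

Start: {q0}.
δ(q0,0) = {q3}.
Union: {q3}.
After 0: {q3}.
δ(q3,1) = {q2}.
Union: {q2}.
After 1: {q2}.

{q2}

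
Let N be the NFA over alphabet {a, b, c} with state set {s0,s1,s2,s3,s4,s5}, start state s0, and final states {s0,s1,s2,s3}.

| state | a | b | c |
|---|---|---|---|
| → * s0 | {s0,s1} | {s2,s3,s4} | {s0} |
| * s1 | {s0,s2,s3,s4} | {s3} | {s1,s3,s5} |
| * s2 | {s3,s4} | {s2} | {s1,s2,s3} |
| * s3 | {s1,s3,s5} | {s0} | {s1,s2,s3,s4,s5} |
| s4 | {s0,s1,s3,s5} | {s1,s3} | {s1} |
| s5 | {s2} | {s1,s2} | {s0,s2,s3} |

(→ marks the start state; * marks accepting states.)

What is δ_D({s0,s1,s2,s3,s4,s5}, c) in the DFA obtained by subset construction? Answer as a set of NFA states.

{s0,s1,s2,s3,s4,s5}

δ(s0,c) = {s0}; δ(s1,c) = {s1,s3,s5}; δ(s2,c) = {s1,s2,s3}; δ(s3,c) = {s1,s2,s3,s4,s5}; δ(s4,c) = {s1}; δ(s5,c) = {s0,s2,s3}.
Union: {s0,s1,s2,s3,s4,s5}.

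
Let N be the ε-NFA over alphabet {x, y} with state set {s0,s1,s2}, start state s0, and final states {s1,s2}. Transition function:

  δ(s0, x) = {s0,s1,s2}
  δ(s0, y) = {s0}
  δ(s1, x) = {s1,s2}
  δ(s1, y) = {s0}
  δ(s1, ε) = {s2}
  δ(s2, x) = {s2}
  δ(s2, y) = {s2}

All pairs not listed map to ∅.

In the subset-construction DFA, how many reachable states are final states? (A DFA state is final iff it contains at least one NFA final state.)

2

Start state of the DFA: {s0} (ε-closure of the NFA start).
{s0} --x--> {s0,s1,s2}  [new]
{s0} --y--> {s0}  [seen]
{s0,s1,s2} --x--> {s0,s1,s2}  [seen]
{s0,s1,s2} --y--> {s0,s2}  [new]
{s0,s2} --x--> {s0,s1,s2}  [seen]
{s0,s2} --y--> {s0,s2}  [seen]
Reachable DFA states: {s0}, {s0,s1,s2}, {s0,s2}.
Accepting DFA states (contain an NFA accepting state): {s0,s1,s2}, {s0,s2}.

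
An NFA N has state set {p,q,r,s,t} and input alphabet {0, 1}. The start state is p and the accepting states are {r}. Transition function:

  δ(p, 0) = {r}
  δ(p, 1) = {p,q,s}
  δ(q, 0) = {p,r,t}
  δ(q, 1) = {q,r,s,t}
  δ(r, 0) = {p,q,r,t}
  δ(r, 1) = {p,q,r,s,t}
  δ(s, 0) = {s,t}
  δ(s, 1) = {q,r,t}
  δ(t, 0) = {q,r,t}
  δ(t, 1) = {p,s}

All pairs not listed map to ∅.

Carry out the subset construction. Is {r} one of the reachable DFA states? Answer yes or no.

Start state of the DFA: {p}.
{p} --0--> {r}  [new]
{p} --1--> {p,q,s}  [new]
{r} --0--> {p,q,r,t}  [new]
{r} --1--> {p,q,r,s,t}  [new]
{p,q,s} --0--> {p,r,s,t}  [new]
{p,q,s} --1--> {p,q,r,s,t}  [seen]
{p,q,r,t} --0--> {p,q,r,t}  [seen]
{p,q,r,t} --1--> {p,q,r,s,t}  [seen]
{p,q,r,s,t} --0--> {p,q,r,s,t}  [seen]
{p,q,r,s,t} --1--> {p,q,r,s,t}  [seen]
{p,r,s,t} --0--> {p,q,r,s,t}  [seen]
{p,r,s,t} --1--> {p,q,r,s,t}  [seen]
Reachable DFA states: {p}, {r}, {p,q,s}, {p,q,r,t}, {p,q,r,s,t}, {p,r,s,t}.
{r} is among them.

yes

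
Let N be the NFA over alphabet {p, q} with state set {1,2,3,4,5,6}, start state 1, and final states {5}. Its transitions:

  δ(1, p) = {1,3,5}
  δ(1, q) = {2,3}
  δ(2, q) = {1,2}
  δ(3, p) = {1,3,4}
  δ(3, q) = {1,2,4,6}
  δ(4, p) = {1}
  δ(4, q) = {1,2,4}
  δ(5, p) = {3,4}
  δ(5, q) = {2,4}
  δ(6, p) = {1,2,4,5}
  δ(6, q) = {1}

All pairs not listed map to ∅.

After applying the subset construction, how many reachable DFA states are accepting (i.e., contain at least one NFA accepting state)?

3

Start state of the DFA: {1}.
{1} --p--> {1,3,5}  [new]
{1} --q--> {2,3}  [new]
{1,3,5} --p--> {1,3,4,5}  [new]
{1,3,5} --q--> {1,2,3,4,6}  [new]
{2,3} --p--> {1,3,4}  [new]
{2,3} --q--> {1,2,4,6}  [new]
{1,3,4,5} --p--> {1,3,4,5}  [seen]
{1,3,4,5} --q--> {1,2,3,4,6}  [seen]
{1,2,3,4,6} --p--> {1,2,3,4,5}  [new]
{1,2,3,4,6} --q--> {1,2,3,4,6}  [seen]
{1,3,4} --p--> {1,3,4,5}  [seen]
{1,3,4} --q--> {1,2,3,4,6}  [seen]
{1,2,4,6} --p--> {1,2,3,4,5}  [seen]
{1,2,4,6} --q--> {1,2,3,4}  [new]
{1,2,3,4,5} --p--> {1,3,4,5}  [seen]
{1,2,3,4,5} --q--> {1,2,3,4,6}  [seen]
{1,2,3,4} --p--> {1,3,4,5}  [seen]
{1,2,3,4} --q--> {1,2,3,4,6}  [seen]
Reachable DFA states: {1}, {1,3,5}, {2,3}, {1,3,4,5}, {1,2,3,4,6}, {1,3,4}, {1,2,4,6}, {1,2,3,4,5}, {1,2,3,4}.
Accepting DFA states (contain an NFA accepting state): {1,3,5}, {1,3,4,5}, {1,2,3,4,5}.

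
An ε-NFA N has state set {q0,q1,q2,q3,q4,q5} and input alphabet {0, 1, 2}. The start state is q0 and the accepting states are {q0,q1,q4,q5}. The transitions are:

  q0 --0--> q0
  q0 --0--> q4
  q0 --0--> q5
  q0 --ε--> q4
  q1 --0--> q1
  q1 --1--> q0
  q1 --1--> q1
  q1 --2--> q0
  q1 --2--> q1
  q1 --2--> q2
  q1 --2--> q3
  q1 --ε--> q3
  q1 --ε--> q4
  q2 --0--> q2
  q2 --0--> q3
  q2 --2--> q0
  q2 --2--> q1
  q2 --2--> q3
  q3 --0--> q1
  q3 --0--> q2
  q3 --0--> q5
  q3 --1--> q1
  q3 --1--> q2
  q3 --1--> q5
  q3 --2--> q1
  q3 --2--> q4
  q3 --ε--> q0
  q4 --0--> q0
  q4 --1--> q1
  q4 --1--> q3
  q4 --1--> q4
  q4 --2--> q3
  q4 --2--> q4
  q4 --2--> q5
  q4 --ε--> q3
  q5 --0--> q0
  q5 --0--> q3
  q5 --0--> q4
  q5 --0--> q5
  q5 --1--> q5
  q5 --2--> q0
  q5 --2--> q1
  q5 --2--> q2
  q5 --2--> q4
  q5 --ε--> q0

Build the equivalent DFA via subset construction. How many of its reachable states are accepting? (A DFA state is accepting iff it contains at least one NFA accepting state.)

3

Start state of the DFA: {q0,q3,q4} (ε-closure of the NFA start).
{q0,q3,q4} --0--> {q0,q1,q2,q3,q4,q5}  [new]
{q0,q3,q4} --1--> {q0,q1,q2,q3,q4,q5}  [seen]
{q0,q3,q4} --2--> {q0,q1,q3,q4,q5}  [new]
{q0,q1,q2,q3,q4,q5} --0--> {q0,q1,q2,q3,q4,q5}  [seen]
{q0,q1,q2,q3,q4,q5} --1--> {q0,q1,q2,q3,q4,q5}  [seen]
{q0,q1,q2,q3,q4,q5} --2--> {q0,q1,q2,q3,q4,q5}  [seen]
{q0,q1,q3,q4,q5} --0--> {q0,q1,q2,q3,q4,q5}  [seen]
{q0,q1,q3,q4,q5} --1--> {q0,q1,q2,q3,q4,q5}  [seen]
{q0,q1,q3,q4,q5} --2--> {q0,q1,q2,q3,q4,q5}  [seen]
Reachable DFA states: {q0,q3,q4}, {q0,q1,q2,q3,q4,q5}, {q0,q1,q3,q4,q5}.
Accepting DFA states (contain an NFA accepting state): {q0,q3,q4}, {q0,q1,q2,q3,q4,q5}, {q0,q1,q3,q4,q5}.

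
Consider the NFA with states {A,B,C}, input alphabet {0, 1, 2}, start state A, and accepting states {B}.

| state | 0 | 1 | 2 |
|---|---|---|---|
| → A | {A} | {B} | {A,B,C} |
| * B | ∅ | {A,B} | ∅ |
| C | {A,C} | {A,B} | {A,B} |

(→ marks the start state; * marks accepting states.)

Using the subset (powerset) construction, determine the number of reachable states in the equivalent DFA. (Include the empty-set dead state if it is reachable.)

6

Start state of the DFA: {A}.
{A} --0--> {A}  [seen]
{A} --1--> {B}  [new]
{A} --2--> {A,B,C}  [new]
{B} --0--> ∅  [new]
{B} --1--> {A,B}  [new]
{B} --2--> ∅  [seen]
{A,B,C} --0--> {A,C}  [new]
{A,B,C} --1--> {A,B}  [seen]
{A,B,C} --2--> {A,B,C}  [seen]
∅ --0--> ∅  [seen]
∅ --1--> ∅  [seen]
∅ --2--> ∅  [seen]
{A,B} --0--> {A}  [seen]
{A,B} --1--> {A,B}  [seen]
{A,B} --2--> {A,B,C}  [seen]
{A,C} --0--> {A,C}  [seen]
{A,C} --1--> {A,B}  [seen]
{A,C} --2--> {A,B,C}  [seen]
Reachable DFA states: {A}, {B}, {A,B,C}, ∅, {A,B}, {A,C}.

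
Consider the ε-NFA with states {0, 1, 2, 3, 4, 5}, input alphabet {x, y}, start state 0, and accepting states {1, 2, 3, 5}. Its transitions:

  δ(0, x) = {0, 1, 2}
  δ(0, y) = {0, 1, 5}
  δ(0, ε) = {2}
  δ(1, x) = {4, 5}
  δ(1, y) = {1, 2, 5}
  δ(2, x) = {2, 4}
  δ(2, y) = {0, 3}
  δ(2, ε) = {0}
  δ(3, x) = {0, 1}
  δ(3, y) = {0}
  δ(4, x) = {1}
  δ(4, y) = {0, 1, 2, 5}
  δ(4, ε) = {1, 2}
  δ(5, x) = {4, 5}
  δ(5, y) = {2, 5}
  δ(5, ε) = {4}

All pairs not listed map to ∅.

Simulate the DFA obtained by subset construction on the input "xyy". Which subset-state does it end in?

{0, 1, 2, 3, 4, 5}

Start: {0, 2}.
δ(0,x) = {0, 1, 2}; δ(2,x) = {2, 4}.
Union: {0, 1, 2, 4}.
After x: {0, 1, 2, 4}.
δ(0,y) = {0, 1, 5}; δ(1,y) = {1, 2, 5}; δ(2,y) = {0, 3}; δ(4,y) = {0, 1, 2, 5}.
Union: {0, 1, 2, 3, 5}.
ε-closure gives {0, 1, 2, 3, 4, 5}.
After y: {0, 1, 2, 3, 4, 5}.
δ(0,y) = {0, 1, 5}; δ(1,y) = {1, 2, 5}; δ(2,y) = {0, 3}; δ(3,y) = {0}; δ(4,y) = {0, 1, 2, 5}; δ(5,y) = {2, 5}.
Union: {0, 1, 2, 3, 5}.
ε-closure gives {0, 1, 2, 3, 4, 5}.
After y: {0, 1, 2, 3, 4, 5}.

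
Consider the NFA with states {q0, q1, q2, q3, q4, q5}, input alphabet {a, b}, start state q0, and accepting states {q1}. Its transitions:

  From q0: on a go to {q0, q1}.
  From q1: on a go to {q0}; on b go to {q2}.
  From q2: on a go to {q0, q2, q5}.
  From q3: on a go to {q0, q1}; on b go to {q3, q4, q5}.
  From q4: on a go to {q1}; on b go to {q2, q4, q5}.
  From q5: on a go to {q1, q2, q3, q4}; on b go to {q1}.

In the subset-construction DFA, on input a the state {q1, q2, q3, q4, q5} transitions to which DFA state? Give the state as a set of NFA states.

δ(q1,a) = {q0}; δ(q2,a) = {q0, q2, q5}; δ(q3,a) = {q0, q1}; δ(q4,a) = {q1}; δ(q5,a) = {q1, q2, q3, q4}.
Union: {q0, q1, q2, q3, q4, q5}.

{q0, q1, q2, q3, q4, q5}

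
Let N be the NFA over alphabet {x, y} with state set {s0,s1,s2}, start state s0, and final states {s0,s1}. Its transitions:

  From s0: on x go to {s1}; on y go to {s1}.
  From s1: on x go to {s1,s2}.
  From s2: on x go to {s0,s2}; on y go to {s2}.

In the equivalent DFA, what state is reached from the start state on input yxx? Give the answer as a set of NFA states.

Start: {s0}.
δ(s0,y) = {s1}.
Union: {s1}.
After y: {s1}.
δ(s1,x) = {s1,s2}.
Union: {s1,s2}.
After x: {s1,s2}.
δ(s1,x) = {s1,s2}; δ(s2,x) = {s0,s2}.
Union: {s0,s1,s2}.
After x: {s0,s1,s2}.

{s0,s1,s2}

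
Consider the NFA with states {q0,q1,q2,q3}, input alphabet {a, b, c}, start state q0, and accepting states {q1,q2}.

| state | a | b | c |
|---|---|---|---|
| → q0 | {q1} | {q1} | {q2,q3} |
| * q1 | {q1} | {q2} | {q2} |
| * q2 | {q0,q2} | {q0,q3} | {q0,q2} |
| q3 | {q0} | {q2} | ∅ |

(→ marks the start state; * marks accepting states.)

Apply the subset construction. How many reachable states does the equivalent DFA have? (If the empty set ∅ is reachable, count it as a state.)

12

Start state of the DFA: {q0}.
{q0} --a--> {q1}  [new]
{q0} --b--> {q1}  [seen]
{q0} --c--> {q2,q3}  [new]
{q1} --a--> {q1}  [seen]
{q1} --b--> {q2}  [new]
{q1} --c--> {q2}  [seen]
{q2,q3} --a--> {q0,q2}  [new]
{q2,q3} --b--> {q0,q2,q3}  [new]
{q2,q3} --c--> {q0,q2}  [seen]
{q2} --a--> {q0,q2}  [seen]
{q2} --b--> {q0,q3}  [new]
{q2} --c--> {q0,q2}  [seen]
{q0,q2} --a--> {q0,q1,q2}  [new]
{q0,q2} --b--> {q0,q1,q3}  [new]
{q0,q2} --c--> {q0,q2,q3}  [seen]
{q0,q2,q3} --a--> {q0,q1,q2}  [seen]
{q0,q2,q3} --b--> {q0,q1,q2,q3}  [new]
{q0,q2,q3} --c--> {q0,q2,q3}  [seen]
{q0,q3} --a--> {q0,q1}  [new]
{q0,q3} --b--> {q1,q2}  [new]
{q0,q3} --c--> {q2,q3}  [seen]
{q0,q1,q2} --a--> {q0,q1,q2}  [seen]
{q0,q1,q2} --b--> {q0,q1,q2,q3}  [seen]
{q0,q1,q2} --c--> {q0,q2,q3}  [seen]
{q0,q1,q3} --a--> {q0,q1}  [seen]
{q0,q1,q3} --b--> {q1,q2}  [seen]
{q0,q1,q3} --c--> {q2,q3}  [seen]
{q0,q1,q2,q3} --a--> {q0,q1,q2}  [seen]
{q0,q1,q2,q3} --b--> {q0,q1,q2,q3}  [seen]
{q0,q1,q2,q3} --c--> {q0,q2,q3}  [seen]
{q0,q1} --a--> {q1}  [seen]
{q0,q1} --b--> {q1,q2}  [seen]
{q0,q1} --c--> {q2,q3}  [seen]
{q1,q2} --a--> {q0,q1,q2}  [seen]
{q1,q2} --b--> {q0,q2,q3}  [seen]
{q1,q2} --c--> {q0,q2}  [seen]
Reachable DFA states: {q0}, {q1}, {q2,q3}, {q2}, {q0,q2}, {q0,q2,q3}, {q0,q3}, {q0,q1,q2}, {q0,q1,q3}, {q0,q1,q2,q3}, {q0,q1}, {q1,q2}.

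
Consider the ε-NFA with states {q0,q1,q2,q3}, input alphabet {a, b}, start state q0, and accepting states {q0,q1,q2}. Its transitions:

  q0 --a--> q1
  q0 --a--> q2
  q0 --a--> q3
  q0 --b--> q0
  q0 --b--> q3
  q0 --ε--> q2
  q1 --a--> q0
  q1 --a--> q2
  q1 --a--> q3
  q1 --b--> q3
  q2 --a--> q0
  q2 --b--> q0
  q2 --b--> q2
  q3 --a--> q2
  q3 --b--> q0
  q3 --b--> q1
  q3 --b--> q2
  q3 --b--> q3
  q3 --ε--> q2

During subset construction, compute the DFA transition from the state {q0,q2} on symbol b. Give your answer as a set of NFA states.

{q0,q2,q3}

δ(q0,b) = {q0,q3}; δ(q2,b) = {q0,q2}.
Union: {q0,q2,q3}.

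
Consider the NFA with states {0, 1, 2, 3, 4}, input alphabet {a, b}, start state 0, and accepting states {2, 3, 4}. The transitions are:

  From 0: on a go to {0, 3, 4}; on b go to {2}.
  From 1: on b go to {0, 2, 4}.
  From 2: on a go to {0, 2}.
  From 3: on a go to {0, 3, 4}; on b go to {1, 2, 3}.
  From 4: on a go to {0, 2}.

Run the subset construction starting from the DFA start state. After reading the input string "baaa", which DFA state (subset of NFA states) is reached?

Start: {0}.
δ(0,b) = {2}.
Union: {2}.
After b: {2}.
δ(2,a) = {0, 2}.
Union: {0, 2}.
After a: {0, 2}.
δ(0,a) = {0, 3, 4}; δ(2,a) = {0, 2}.
Union: {0, 2, 3, 4}.
After a: {0, 2, 3, 4}.
δ(0,a) = {0, 3, 4}; δ(2,a) = {0, 2}; δ(3,a) = {0, 3, 4}; δ(4,a) = {0, 2}.
Union: {0, 2, 3, 4}.
After a: {0, 2, 3, 4}.

{0, 2, 3, 4}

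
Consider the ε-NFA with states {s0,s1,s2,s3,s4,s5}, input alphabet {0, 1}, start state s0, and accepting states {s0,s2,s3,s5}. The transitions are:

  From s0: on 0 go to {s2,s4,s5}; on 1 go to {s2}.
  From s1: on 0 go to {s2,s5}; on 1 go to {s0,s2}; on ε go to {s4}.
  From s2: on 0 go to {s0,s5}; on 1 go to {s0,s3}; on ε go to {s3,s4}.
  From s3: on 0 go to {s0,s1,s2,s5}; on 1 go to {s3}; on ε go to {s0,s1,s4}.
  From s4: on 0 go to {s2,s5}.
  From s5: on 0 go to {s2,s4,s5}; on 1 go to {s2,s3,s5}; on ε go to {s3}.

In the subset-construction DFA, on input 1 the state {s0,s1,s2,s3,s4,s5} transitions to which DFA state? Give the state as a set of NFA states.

δ(s0,1) = {s2}; δ(s1,1) = {s0,s2}; δ(s2,1) = {s0,s3}; δ(s3,1) = {s3}; δ(s4,1) = ∅; δ(s5,1) = {s2,s3,s5}.
Union: {s0,s2,s3,s5}.
ε-closure gives {s0,s1,s2,s3,s4,s5}.

{s0,s1,s2,s3,s4,s5}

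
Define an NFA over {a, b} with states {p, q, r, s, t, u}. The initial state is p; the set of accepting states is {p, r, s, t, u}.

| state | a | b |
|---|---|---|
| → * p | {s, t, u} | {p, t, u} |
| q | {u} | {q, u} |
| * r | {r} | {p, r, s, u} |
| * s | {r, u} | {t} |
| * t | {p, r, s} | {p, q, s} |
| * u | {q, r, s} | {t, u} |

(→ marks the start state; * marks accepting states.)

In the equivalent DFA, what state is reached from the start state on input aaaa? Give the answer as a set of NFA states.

{p, q, r, s, u}

Start: {p}.
δ(p,a) = {s, t, u}.
Union: {s, t, u}.
After a: {s, t, u}.
δ(s,a) = {r, u}; δ(t,a) = {p, r, s}; δ(u,a) = {q, r, s}.
Union: {p, q, r, s, u}.
After a: {p, q, r, s, u}.
δ(p,a) = {s, t, u}; δ(q,a) = {u}; δ(r,a) = {r}; δ(s,a) = {r, u}; δ(u,a) = {q, r, s}.
Union: {q, r, s, t, u}.
After a: {q, r, s, t, u}.
δ(q,a) = {u}; δ(r,a) = {r}; δ(s,a) = {r, u}; δ(t,a) = {p, r, s}; δ(u,a) = {q, r, s}.
Union: {p, q, r, s, u}.
After a: {p, q, r, s, u}.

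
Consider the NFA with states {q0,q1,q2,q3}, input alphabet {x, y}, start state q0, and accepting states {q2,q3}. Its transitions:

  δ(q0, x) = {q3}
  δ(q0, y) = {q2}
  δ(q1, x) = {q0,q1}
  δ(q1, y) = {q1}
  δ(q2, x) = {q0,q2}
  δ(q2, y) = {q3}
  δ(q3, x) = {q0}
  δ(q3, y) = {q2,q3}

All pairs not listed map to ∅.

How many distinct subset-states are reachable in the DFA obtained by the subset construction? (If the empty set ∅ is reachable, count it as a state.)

Start state of the DFA: {q0}.
{q0} --x--> {q3}  [new]
{q0} --y--> {q2}  [new]
{q3} --x--> {q0}  [seen]
{q3} --y--> {q2,q3}  [new]
{q2} --x--> {q0,q2}  [new]
{q2} --y--> {q3}  [seen]
{q2,q3} --x--> {q0,q2}  [seen]
{q2,q3} --y--> {q2,q3}  [seen]
{q0,q2} --x--> {q0,q2,q3}  [new]
{q0,q2} --y--> {q2,q3}  [seen]
{q0,q2,q3} --x--> {q0,q2,q3}  [seen]
{q0,q2,q3} --y--> {q2,q3}  [seen]
Reachable DFA states: {q0}, {q3}, {q2}, {q2,q3}, {q0,q2}, {q0,q2,q3}.

6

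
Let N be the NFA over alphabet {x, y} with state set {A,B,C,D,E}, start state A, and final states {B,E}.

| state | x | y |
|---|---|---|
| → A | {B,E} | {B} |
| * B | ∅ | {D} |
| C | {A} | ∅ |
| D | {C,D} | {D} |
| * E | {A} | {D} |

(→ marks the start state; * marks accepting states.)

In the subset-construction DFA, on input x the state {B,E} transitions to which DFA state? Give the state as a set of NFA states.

δ(B,x) = ∅; δ(E,x) = {A}.
Union: {A}.

{A}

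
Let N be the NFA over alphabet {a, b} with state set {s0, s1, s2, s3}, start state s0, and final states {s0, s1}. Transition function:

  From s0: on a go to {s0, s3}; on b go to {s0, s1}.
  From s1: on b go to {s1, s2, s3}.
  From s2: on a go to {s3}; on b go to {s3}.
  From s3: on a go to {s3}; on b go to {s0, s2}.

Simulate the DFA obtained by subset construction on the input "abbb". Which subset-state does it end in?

{s0, s1, s2, s3}

Start: {s0}.
δ(s0,a) = {s0, s3}.
Union: {s0, s3}.
After a: {s0, s3}.
δ(s0,b) = {s0, s1}; δ(s3,b) = {s0, s2}.
Union: {s0, s1, s2}.
After b: {s0, s1, s2}.
δ(s0,b) = {s0, s1}; δ(s1,b) = {s1, s2, s3}; δ(s2,b) = {s3}.
Union: {s0, s1, s2, s3}.
After b: {s0, s1, s2, s3}.
δ(s0,b) = {s0, s1}; δ(s1,b) = {s1, s2, s3}; δ(s2,b) = {s3}; δ(s3,b) = {s0, s2}.
Union: {s0, s1, s2, s3}.
After b: {s0, s1, s2, s3}.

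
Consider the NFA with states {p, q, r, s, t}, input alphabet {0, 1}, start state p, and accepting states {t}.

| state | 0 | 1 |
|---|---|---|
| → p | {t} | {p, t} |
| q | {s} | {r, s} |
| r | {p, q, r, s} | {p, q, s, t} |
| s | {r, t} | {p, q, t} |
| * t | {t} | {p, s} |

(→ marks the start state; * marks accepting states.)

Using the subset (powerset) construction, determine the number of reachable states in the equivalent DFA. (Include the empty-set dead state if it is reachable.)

Start state of the DFA: {p}.
{p} --0--> {t}  [new]
{p} --1--> {p, t}  [new]
{t} --0--> {t}  [seen]
{t} --1--> {p, s}  [new]
{p, t} --0--> {t}  [seen]
{p, t} --1--> {p, s, t}  [new]
{p, s} --0--> {r, t}  [new]
{p, s} --1--> {p, q, t}  [new]
{p, s, t} --0--> {r, t}  [seen]
{p, s, t} --1--> {p, q, s, t}  [new]
{r, t} --0--> {p, q, r, s, t}  [new]
{r, t} --1--> {p, q, s, t}  [seen]
{p, q, t} --0--> {s, t}  [new]
{p, q, t} --1--> {p, r, s, t}  [new]
{p, q, s, t} --0--> {r, s, t}  [new]
{p, q, s, t} --1--> {p, q, r, s, t}  [seen]
{p, q, r, s, t} --0--> {p, q, r, s, t}  [seen]
{p, q, r, s, t} --1--> {p, q, r, s, t}  [seen]
{s, t} --0--> {r, t}  [seen]
{s, t} --1--> {p, q, s, t}  [seen]
{p, r, s, t} --0--> {p, q, r, s, t}  [seen]
{p, r, s, t} --1--> {p, q, s, t}  [seen]
{r, s, t} --0--> {p, q, r, s, t}  [seen]
{r, s, t} --1--> {p, q, s, t}  [seen]
Reachable DFA states: {p}, {t}, {p, t}, {p, s}, {p, s, t}, {r, t}, {p, q, t}, {p, q, s, t}, {p, q, r, s, t}, {s, t}, {p, r, s, t}, {r, s, t}.

12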